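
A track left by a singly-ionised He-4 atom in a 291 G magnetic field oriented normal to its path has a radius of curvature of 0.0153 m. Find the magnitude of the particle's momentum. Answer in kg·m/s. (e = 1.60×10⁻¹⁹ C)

p ≈ 7.12×10^-23 kg·m/s

Since qvB = mv²/r, the momentum p = mv = qBr.
p = (1×1.60×10^-19)(0.0291)(0.0153) = 7.12×10^-23 kg·m/s.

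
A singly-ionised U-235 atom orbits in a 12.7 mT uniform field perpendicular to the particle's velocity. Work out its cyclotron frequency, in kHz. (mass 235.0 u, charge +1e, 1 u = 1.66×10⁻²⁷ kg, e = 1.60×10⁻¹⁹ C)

f ≈ 0.829 kHz

f = qB/(2πm) = (1×1.60×10^-19)(0.0127) / [2π(3.90×10^-25)] = 829 Hz.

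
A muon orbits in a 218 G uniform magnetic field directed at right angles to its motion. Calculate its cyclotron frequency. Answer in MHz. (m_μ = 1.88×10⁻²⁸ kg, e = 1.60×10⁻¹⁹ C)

f ≈ 2.95 MHz

f = qB/(2πm) = (1×1.60×10^-19)(0.0218) / [2π(1.88×10^-28)] = 2.95×10^6 Hz.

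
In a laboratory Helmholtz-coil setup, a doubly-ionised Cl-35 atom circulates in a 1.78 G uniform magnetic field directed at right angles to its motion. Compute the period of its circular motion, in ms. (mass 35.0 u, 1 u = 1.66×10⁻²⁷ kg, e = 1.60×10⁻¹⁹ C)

T ≈ 6.41 ms

The cyclotron period is independent of speed: T = 2πm/(qB).
T = 2π(5.81×10^-26) / [(2×1.60×10^-19)(1.78×10^-4)] = 6.41×10^-3 s.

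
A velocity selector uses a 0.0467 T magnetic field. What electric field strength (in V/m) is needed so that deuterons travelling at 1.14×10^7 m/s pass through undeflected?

E ≈ 5.32×10^5 V/m

qE = qvB ⇒ E = vB = (1.14×10^7)(0.0467) = 5.32×10^5 V/m.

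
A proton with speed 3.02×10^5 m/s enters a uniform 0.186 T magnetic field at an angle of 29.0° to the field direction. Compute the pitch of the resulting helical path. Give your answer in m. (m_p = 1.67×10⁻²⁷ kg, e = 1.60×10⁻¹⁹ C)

pitch ≈ 0.0931 m

The velocity component along B is v∥ = v cos29.0° = 2.64×10^5 m/s.
The cyclotron period T = 2πm/(qB) = 3.53×10^-7 s is set by m, q, B alone.
Pitch = v∥·T = (2.64×10^5)(3.53×10^-7) = 0.0931 m.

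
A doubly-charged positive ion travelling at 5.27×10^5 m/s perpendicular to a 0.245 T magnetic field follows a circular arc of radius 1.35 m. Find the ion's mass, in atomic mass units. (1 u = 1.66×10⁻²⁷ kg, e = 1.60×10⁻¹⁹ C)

m ≈ 121 u

qvB = mv²/r ⇒ m = qBr/v.
m = (2×1.60×10^-19)(0.245)(1.35) / (5.27×10^5) = 2.01×10^-25 kg = 121 u.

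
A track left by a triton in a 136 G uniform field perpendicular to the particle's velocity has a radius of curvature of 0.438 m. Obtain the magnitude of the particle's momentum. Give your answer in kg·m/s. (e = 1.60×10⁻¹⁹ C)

Since qvB = mv²/r, the momentum p = mv = qBr.
p = (1×1.60×10^-19)(0.0136)(0.438) = 9.53×10^-22 kg·m/s.

p ≈ 9.53×10^-22 kg·m/s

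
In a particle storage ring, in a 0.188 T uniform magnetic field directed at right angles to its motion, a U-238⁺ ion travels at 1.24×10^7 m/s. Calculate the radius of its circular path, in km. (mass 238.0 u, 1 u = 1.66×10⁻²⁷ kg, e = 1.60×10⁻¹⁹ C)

The magnetic force provides the centripetal force: qvB = mv²/r, so r = mv/(qB).
r = (3.95×10^-25 kg)(1.24×10^7 m/s) / [(1×1.60×10^-19 C)(0.188 T)] = 163 m.

r ≈ 0.163 km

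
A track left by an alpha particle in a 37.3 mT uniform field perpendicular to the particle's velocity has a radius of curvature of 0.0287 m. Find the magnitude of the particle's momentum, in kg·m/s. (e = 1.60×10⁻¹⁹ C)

Since qvB = mv²/r, the momentum p = mv = qBr.
p = (2×1.60×10^-19)(0.0373)(0.0287) = 3.43×10^-22 kg·m/s.

p ≈ 3.43×10^-22 kg·m/s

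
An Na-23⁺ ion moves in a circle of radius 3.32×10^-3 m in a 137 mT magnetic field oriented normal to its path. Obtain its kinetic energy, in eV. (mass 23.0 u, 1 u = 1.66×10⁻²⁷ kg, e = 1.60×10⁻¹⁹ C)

K ≈ 0.433 eV

v = qBr/m = (1×1.60×10^-19)(0.137)(3.32×10^-3) / (3.82×10^-26) = 1910 m/s.
K = ½mv² = 0.5·(3.82×10^-26)·(1910)² = 6.94×10^-20 J = 0.433 eV.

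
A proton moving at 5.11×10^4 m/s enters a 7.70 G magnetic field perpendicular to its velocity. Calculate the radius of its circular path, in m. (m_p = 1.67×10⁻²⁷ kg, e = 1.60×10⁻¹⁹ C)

r ≈ 0.693 m

The magnetic force provides the centripetal force: qvB = mv²/r, so r = mv/(qB).
r = (1.67×10^-27 kg)(5.11×10^4 m/s) / [(1×1.60×10^-19 C)(7.70×10^-4 T)] = 0.693 m.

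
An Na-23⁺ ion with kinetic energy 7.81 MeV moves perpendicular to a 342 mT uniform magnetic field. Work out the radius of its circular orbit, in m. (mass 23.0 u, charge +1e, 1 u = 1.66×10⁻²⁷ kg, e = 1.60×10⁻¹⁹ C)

r ≈ 5.65 m

Convert the energy: K = 7.81 MeV = 1.25×10^-12 J.
v = √(2K/m) = √(2·1.25×10^-12/3.82×10^-26) = 8.09×10^6 m/s.
r = mv/(qB) = (3.82×10^-26)(8.09×10^6) / [(1×1.60×10^-19)(0.342)] = 5.65 m.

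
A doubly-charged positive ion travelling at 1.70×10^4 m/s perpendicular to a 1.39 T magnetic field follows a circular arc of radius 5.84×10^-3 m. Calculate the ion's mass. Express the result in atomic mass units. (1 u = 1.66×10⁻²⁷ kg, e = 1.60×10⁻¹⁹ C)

m ≈ 92.0 u

qvB = mv²/r ⇒ m = qBr/v.
m = (2×1.60×10^-19)(1.39)(5.84×10^-3) / (1.70×10^4) = 1.53×10^-25 kg = 92.0 u.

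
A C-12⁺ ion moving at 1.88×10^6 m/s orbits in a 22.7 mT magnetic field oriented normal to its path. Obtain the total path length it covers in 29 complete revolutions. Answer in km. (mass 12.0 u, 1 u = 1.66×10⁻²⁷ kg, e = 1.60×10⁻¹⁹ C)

L ≈ 1.88 km

r = mv/(qB) = 10.3 m, so one revolution covers 2πr = 64.8 m.
In 29 revolutions: L = 29·2πr = 1880 m.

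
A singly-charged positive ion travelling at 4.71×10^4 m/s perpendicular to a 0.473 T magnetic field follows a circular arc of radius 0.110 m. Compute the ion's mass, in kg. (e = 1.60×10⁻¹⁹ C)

qvB = mv²/r ⇒ m = qBr/v.
m = (1×1.60×10^-19)(0.473)(0.110) / (4.71×10^4) = 1.77×10^-25 kg.

m ≈ 1.77×10^-25 kg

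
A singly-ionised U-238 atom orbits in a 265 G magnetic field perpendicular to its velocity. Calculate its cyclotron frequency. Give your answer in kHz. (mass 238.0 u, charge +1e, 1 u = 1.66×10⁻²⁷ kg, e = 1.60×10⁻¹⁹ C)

f ≈ 1.71 kHz

f = qB/(2πm) = (1×1.60×10^-19)(0.0265) / [2π(3.95×10^-25)] = 1710 Hz.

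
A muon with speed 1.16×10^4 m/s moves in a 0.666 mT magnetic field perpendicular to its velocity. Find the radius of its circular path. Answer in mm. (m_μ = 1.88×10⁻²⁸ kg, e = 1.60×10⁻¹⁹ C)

The magnetic force provides the centripetal force: qvB = mv²/r, so r = mv/(qB).
r = (1.88×10^-28 kg)(1.16×10^4 m/s) / [(1×1.60×10^-19 C)(6.66×10^-4 T)] = 0.0205 m.

r ≈ 20.5 mm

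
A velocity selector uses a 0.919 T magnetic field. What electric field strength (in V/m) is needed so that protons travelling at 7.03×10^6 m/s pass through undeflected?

qE = qvB ⇒ E = vB = (7.03×10^6)(0.919) = 6.46×10^6 V/m.

E ≈ 6.46×10^6 V/m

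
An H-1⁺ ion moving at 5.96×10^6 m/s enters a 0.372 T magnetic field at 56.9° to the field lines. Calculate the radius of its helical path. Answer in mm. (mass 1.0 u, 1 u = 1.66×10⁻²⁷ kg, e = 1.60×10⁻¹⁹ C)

Only the perpendicular component v⊥ = v sin56.9° = 4.99×10^6 m/s is bent by the field.
r = m v⊥ /(qB) = (1.66×10^-27)(4.99×10^6) / [(1×1.60×10^-19)(0.372)] = 0.139 m.

r ≈ 139 mm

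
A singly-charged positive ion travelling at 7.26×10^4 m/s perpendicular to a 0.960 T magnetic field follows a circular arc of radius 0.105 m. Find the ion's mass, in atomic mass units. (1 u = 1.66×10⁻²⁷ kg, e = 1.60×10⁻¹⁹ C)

m ≈ 134 u

qvB = mv²/r ⇒ m = qBr/v.
m = (1×1.60×10^-19)(0.960)(0.105) / (7.26×10^4) = 2.22×10^-25 kg = 134 u.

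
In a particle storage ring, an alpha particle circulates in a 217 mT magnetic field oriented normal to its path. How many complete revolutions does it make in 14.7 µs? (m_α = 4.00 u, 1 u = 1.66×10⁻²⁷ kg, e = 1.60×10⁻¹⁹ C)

N = 24

T = 2πm/(qB) = 2π(6.64×10^-27) / [(2×1.60×10^-19)(0.217)] = 6.0081×10^-7 s.
N = t/T = 1.47×10^-5 / 6.0081×10^-7 ≈ 24.47, so 24 complete revolutions.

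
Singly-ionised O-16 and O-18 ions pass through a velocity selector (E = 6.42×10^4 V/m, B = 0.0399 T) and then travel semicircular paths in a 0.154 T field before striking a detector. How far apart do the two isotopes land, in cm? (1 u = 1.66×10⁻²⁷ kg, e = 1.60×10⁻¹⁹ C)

Both emerge at v = E/B₁ = 1.61×10^6 m/s.
r = mv/(qB₂), so r₁ = 1.734 m and r₂ = 1.951 m, giving Δr = 0.217 m.
After a semicircle each ion lands a diameter 2r from the entry slit, so the separation is 2Δr = 0.434 m.

Δd ≈ 43.4 cm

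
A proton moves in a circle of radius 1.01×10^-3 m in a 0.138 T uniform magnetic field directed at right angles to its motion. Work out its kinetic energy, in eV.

K ≈ 0.931 eV

v = qBr/m = (1×1.60×10^-19)(0.138)(1.01×10^-3) / (1.67×10^-27) = 1.34×10^4 m/s.
K = ½mv² = 0.5·(1.67×10^-27)·(1.34×10^4)² = 1.49×10^-19 J = 0.931 eV.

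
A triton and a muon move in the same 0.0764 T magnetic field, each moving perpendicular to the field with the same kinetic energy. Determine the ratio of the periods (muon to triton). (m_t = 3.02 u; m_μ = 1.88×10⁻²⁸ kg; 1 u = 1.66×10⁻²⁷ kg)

T = 2πm/(qB) is independent of speed, so T₂/T₁ = (m₂/q₂)/(m₁/q₁).
T_{muon}/T_{triton} = (1.88×10^-28/1e) / (5.01×10^-27/1e) = 0.0375.

ratio ≈ 0.0375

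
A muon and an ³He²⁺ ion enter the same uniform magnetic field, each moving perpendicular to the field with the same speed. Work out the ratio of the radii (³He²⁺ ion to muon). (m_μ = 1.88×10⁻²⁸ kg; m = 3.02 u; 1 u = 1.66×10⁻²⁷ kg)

r = mv/(qB) ⇒ at equal v, r ∝ m/q.
r_{³He²⁺ ion}/r_{muon} = 13.3.

ratio ≈ 13.3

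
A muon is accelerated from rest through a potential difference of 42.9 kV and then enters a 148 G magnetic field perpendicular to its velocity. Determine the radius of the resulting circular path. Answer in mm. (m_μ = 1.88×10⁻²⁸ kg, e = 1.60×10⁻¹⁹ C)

r ≈ 678 mm

The kinetic energy gained is K = qV = (1×1.60×10^-19)(4.29×10^4) = 6.86×10^-15 J.
v = √(2K/m) = 8.55×10^6 m/s.
r = mv/(qB) = (1.88×10^-28)(8.55×10^6) / [(1×1.60×10^-19)(0.0148)] = 0.678 m.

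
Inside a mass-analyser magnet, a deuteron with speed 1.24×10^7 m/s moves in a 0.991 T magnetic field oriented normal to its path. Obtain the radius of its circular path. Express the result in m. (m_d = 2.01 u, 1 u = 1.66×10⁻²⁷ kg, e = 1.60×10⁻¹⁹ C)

r ≈ 0.261 m

The magnetic force provides the centripetal force: qvB = mv²/r, so r = mv/(qB).
r = (3.34×10^-27 kg)(1.24×10^7 m/s) / [(1×1.60×10^-19 C)(0.991 T)] = 0.261 m.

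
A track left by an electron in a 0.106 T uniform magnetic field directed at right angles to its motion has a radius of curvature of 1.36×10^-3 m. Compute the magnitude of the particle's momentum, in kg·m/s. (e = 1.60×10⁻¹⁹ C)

Since qvB = mv²/r, the momentum p = mv = qBr.
p = (1×1.60×10^-19)(0.106)(1.36×10^-3) = 2.31×10^-23 kg·m/s.

p ≈ 2.31×10^-23 kg·m/s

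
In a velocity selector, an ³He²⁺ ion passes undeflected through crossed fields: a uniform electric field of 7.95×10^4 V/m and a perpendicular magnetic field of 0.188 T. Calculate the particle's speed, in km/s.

v ≈ 423 km/s

For zero net force, qE = qvB, so v = E/B.
v = (7.95×10^4) / (0.188) = 4.23×10^5 m/s.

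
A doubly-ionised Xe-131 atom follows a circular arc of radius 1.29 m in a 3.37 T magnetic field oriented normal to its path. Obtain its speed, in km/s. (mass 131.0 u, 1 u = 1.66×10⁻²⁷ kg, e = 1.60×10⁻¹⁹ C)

v ≈ 6400 km/s

From qvB = mv²/r, v = qBr/m.
v = (2×1.60×10^-19)(3.37)(1.29) / (2.17×10^-25) = 6.40×10^6 m/s.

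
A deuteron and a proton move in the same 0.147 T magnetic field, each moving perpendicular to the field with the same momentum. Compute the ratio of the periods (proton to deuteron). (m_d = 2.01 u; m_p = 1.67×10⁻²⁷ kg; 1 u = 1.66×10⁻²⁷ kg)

ratio ≈ 0.501

T = 2πm/(qB) is independent of speed, so T₂/T₁ = (m₂/q₂)/(m₁/q₁).
T_{proton}/T_{deuteron} = (1.67×10^-27/1e) / (3.34×10^-27/1e) = 0.501.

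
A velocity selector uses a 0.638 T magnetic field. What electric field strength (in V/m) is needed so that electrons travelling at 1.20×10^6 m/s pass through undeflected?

qE = qvB ⇒ E = vB = (1.20×10^6)(0.638) = 7.66×10^5 V/m.

E ≈ 7.66×10^5 V/m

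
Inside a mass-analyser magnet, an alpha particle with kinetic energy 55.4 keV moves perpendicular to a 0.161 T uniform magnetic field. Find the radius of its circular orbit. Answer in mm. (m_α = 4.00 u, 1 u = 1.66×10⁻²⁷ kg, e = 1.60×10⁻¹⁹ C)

Convert the energy: K = 55.4 keV = 8.86×10^-15 J.
v = √(2K/m) = √(2·8.86×10^-15/6.64×10^-27) = 1.63×10^6 m/s.
r = mv/(qB) = (6.64×10^-27)(1.63×10^6) / [(2×1.60×10^-19)(0.161)] = 0.211 m.

r ≈ 211 mm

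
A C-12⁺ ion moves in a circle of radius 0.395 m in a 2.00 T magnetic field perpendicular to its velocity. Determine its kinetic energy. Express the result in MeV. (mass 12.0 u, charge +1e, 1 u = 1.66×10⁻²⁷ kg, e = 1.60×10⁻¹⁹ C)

v = qBr/m = (1×1.60×10^-19)(2.00)(0.395) / (1.99×10^-26) = 6.35×10^6 m/s.
K = ½mv² = 0.5·(1.99×10^-26)·(6.35×10^6)² = 4.01×10^-13 J = 2.51 MeV.

K ≈ 2.51 MeV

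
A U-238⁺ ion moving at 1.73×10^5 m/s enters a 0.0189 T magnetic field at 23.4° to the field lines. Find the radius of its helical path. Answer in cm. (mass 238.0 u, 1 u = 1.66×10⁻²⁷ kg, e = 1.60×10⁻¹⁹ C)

Only the perpendicular component v⊥ = v sin23.4° = 6.87×10^4 m/s is bent by the field.
r = m v⊥ /(qB) = (3.95×10^-25)(6.87×10^4) / [(1×1.60×10^-19)(0.0189)] = 8.98 m.

r ≈ 898 cm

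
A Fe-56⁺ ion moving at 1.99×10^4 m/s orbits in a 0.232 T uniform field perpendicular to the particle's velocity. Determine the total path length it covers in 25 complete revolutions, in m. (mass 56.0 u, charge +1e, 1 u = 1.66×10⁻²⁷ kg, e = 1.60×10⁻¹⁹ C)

L ≈ 7.83 m

r = mv/(qB) = 0.0498 m, so one revolution covers 2πr = 0.313 m.
In 25 revolutions: L = 25·2πr = 7.83 m.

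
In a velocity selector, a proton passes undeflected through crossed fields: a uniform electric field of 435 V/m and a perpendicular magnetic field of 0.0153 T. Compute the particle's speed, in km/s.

v ≈ 28.4 km/s

For zero net force, qE = qvB, so v = E/B.
v = (435) / (0.0153) = 2.84×10^4 m/s.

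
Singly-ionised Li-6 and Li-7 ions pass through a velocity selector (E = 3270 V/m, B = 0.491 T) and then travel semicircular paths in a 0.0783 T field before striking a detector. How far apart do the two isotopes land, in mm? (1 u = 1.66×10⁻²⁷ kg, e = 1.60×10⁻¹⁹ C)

Δd ≈ 1.76 mm

Both emerge at v = E/B₁ = 6660 m/s.
r = mv/(qB₂), so r₁ = 5.295×10^-3 m and r₂ = 6.177×10^-3 m, giving Δr = 8.82×10^-4 m.
After a semicircle each ion lands a diameter 2r from the entry slit, so the separation is 2Δr = 1.76×10^-3 m.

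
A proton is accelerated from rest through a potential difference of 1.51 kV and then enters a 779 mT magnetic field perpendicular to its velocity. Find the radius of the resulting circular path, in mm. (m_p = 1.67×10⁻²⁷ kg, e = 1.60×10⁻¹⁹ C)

r ≈ 7.21 mm

The kinetic energy gained is K = qV = (1×1.60×10^-19)(1510) = 2.42×10^-16 J.
v = √(2K/m) = 5.38×10^5 m/s.
r = mv/(qB) = (1.67×10^-27)(5.38×10^5) / [(1×1.60×10^-19)(0.779)] = 7.21×10^-3 m.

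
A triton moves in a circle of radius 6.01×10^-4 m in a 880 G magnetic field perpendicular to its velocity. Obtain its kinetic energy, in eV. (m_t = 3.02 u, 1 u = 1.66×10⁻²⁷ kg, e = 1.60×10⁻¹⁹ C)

v = qBr/m = (1×1.60×10^-19)(0.0880)(6.01×10^-4) / (5.01×10^-27) = 1690 m/s.
K = ½mv² = 0.5·(5.01×10^-27)·(1690)² = 7.14×10^-21 J = 0.0446 eV.

K ≈ 0.0446 eV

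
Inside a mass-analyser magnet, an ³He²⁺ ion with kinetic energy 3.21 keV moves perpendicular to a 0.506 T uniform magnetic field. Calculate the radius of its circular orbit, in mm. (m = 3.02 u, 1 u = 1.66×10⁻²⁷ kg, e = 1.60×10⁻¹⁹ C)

r ≈ 14.0 mm

Convert the energy: K = 3.21 keV = 5.14×10^-16 J.
v = √(2K/m) = √(2·5.14×10^-16/5.01×10^-27) = 4.53×10^5 m/s.
r = mv/(qB) = (5.01×10^-27)(4.53×10^5) / [(2×1.60×10^-19)(0.506)] = 0.0140 m.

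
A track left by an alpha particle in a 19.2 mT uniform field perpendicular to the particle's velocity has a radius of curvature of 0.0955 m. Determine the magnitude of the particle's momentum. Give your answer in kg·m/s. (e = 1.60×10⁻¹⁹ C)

Since qvB = mv²/r, the momentum p = mv = qBr.
p = (2×1.60×10^-19)(0.0192)(0.0955) = 5.87×10^-22 kg·m/s.

p ≈ 5.87×10^-22 kg·m/s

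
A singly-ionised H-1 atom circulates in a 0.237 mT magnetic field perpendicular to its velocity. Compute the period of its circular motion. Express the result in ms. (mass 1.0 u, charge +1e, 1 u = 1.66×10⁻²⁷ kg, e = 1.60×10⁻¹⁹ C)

T ≈ 0.275 ms

The cyclotron period is independent of speed: T = 2πm/(qB).
T = 2π(1.66×10^-27) / [(1×1.60×10^-19)(2.37×10^-4)] = 2.75×10^-4 s.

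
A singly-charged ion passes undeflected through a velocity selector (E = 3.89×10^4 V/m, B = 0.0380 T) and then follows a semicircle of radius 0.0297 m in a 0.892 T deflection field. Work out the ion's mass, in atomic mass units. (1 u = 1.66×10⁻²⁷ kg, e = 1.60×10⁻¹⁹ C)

v = E/B₁ = 1.02×10^6 m/s.
From r = mv/(qB₂), m = qB₂r/v = (1×1.60×10^-19)(0.892)(0.0297) / (1.02×10^6) = 4.14×10^-27 kg.
In atomic mass units: m = 4.14×10^-27 / 1.66×10^-27 = 2.49 u.

m ≈ 2.49 u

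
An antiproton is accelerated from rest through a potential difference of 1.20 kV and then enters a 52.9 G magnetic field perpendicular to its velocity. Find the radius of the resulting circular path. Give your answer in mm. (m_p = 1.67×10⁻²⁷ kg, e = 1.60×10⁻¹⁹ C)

r ≈ 946 mm

The kinetic energy gained is K = qV = (1×1.60×10^-19)(1200) = 1.92×10^-16 J.
v = √(2K/m) = 4.80×10^5 m/s.
r = mv/(qB) = (1.67×10^-27)(4.80×10^5) / [(1×1.60×10^-19)(5.29×10^-3)] = 0.946 m.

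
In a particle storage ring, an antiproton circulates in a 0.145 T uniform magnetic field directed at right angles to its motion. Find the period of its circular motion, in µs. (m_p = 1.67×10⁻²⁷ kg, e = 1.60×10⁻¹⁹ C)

The cyclotron period is independent of speed: T = 2πm/(qB).
T = 2π(1.67×10^-27) / [(1×1.60×10^-19)(0.145)] = 4.52×10^-7 s.

T ≈ 0.452 µs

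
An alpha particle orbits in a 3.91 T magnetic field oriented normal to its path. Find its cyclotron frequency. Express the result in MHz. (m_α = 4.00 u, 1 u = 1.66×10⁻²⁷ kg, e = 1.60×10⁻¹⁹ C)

f ≈ 30.0 MHz

f = qB/(2πm) = (2×1.60×10^-19)(3.91) / [2π(6.64×10^-27)] = 3.00×10^7 Hz.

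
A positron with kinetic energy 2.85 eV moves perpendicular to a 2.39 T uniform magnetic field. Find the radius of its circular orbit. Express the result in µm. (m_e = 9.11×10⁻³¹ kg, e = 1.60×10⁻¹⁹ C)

r ≈ 2.38 µm

Convert the energy: K = 2.85 eV = 4.56×10^-19 J.
v = √(2K/m) = √(2·4.56×10^-19/9.11×10^-31) = 1.00×10^6 m/s.
r = mv/(qB) = (9.11×10^-31)(1.00×10^6) / [(1×1.60×10^-19)(2.39)] = 2.38×10^-6 m.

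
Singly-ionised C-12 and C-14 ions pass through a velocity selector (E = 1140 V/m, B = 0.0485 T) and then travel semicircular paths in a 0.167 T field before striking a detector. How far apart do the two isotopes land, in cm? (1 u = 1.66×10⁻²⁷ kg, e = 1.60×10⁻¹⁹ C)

Both emerge at v = E/B₁ = 2.35×10^4 m/s.
r = mv/(qB₂), so r₁ = 0.01752 m and r₂ = 0.02044 m, giving Δr = 2.92×10^-3 m.
After a semicircle each ion lands a diameter 2r from the entry slit, so the separation is 2Δr = 5.84×10^-3 m.

Δd ≈ 0.584 cm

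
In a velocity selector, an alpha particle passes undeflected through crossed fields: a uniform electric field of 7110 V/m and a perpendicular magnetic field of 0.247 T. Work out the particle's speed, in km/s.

For zero net force, qE = qvB, so v = E/B.
v = (7110) / (0.247) = 2.88×10^4 m/s.

v ≈ 28.8 km/s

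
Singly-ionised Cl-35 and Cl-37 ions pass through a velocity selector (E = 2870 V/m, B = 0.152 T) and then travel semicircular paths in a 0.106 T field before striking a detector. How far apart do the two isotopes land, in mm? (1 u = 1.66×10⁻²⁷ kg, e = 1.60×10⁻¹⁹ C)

Both emerge at v = E/B₁ = 1.89×10^4 m/s.
r = mv/(qB₂), so r₁ = 0.06468 m and r₂ = 0.06838 m, giving Δr = 3.70×10^-3 m.
After a semicircle each ion lands a diameter 2r from the entry slit, so the separation is 2Δr = 7.39×10^-3 m.

Δd ≈ 7.39 mm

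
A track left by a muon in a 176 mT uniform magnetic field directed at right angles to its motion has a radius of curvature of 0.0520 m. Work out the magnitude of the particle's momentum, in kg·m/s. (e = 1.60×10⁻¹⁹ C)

p ≈ 1.46×10^-21 kg·m/s

Since qvB = mv²/r, the momentum p = mv = qBr.
p = (1×1.60×10^-19)(0.176)(0.0520) = 1.46×10^-21 kg·m/s.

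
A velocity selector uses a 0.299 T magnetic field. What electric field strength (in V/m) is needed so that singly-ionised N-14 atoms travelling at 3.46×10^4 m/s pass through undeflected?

E ≈ 1.03×10^4 V/m

qE = qvB ⇒ E = vB = (3.46×10^4)(0.299) = 1.03×10^4 V/m.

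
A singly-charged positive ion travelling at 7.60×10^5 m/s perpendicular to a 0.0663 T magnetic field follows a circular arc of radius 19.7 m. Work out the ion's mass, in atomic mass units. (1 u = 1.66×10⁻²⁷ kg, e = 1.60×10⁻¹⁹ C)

qvB = mv²/r ⇒ m = qBr/v.
m = (1×1.60×10^-19)(0.0663)(19.7) / (7.60×10^5) = 2.75×10^-25 kg = 166 u.

m ≈ 166 u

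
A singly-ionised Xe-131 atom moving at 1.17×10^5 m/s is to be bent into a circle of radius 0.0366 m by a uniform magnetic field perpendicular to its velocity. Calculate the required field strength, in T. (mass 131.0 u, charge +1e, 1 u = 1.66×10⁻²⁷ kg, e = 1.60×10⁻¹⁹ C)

qvB = mv²/r gives B = mv/(qr).
B = (2.17×10^-25)(1.17×10^5) / [(1×1.60×10^-19)(0.0366)] = 4.34 T.

B ≈ 4.34 T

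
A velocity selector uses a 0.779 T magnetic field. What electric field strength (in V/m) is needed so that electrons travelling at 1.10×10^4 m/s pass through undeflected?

qE = qvB ⇒ E = vB = (1.10×10^4)(0.779) = 8570 V/m.

E ≈ 8570 V/m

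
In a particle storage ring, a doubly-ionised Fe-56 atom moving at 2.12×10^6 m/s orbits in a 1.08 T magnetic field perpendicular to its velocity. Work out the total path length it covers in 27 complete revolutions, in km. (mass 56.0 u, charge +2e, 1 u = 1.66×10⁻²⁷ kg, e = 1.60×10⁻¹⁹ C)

r = mv/(qB) = 0.570 m, so one revolution covers 2πr = 3.58 m.
In 27 revolutions: L = 27·2πr = 96.7 m.

L ≈ 0.0967 km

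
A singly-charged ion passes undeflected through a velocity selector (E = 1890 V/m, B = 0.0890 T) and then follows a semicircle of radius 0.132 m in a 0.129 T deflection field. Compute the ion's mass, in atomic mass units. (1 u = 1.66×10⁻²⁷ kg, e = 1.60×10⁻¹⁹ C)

m ≈ 77.3 u

v = E/B₁ = 2.12×10^4 m/s.
From r = mv/(qB₂), m = qB₂r/v = (1×1.60×10^-19)(0.129)(0.132) / (2.12×10^4) = 1.28×10^-25 kg.
In atomic mass units: m = 1.28×10^-25 / 1.66×10^-27 = 77.3 u.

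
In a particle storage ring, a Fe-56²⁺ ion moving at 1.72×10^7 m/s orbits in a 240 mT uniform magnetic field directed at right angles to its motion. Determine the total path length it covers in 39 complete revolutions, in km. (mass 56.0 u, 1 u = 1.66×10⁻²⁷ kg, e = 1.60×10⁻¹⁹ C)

r = mv/(qB) = 20.8 m, so one revolution covers 2πr = 131 m.
In 39 revolutions: L = 39·2πr = 5100 m.

L ≈ 5.10 km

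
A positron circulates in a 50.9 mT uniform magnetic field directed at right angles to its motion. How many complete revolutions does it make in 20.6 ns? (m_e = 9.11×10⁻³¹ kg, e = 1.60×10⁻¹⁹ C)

T = 2πm/(qB) = 2π(9.11×10^-31) / [(1×1.60×10^-19)(0.0509)] = 7.0285×10^-10 s.
N = t/T = 2.06×10^-8 / 7.0285×10^-10 ≈ 29.31, so 29 complete revolutions.

N = 29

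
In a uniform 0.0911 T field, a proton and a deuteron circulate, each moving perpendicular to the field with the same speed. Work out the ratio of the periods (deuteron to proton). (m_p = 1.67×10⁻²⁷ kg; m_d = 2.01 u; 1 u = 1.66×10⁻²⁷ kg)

ratio ≈ 2.00

T = 2πm/(qB) is independent of speed, so T₂/T₁ = (m₂/q₂)/(m₁/q₁).
T_{deuteron}/T_{proton} = (3.34×10^-27/1e) / (1.67×10^-27/1e) = 2.00.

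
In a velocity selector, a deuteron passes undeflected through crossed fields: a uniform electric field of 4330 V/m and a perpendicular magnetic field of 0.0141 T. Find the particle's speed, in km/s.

v ≈ 307 km/s

For zero net force, qE = qvB, so v = E/B.
v = (4330) / (0.0141) = 3.07×10^5 m/s.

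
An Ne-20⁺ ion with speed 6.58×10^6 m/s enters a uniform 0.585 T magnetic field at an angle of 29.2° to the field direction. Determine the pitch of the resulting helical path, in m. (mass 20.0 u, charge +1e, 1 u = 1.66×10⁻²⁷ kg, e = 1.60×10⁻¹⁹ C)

The velocity component along B is v∥ = v cos29.2° = 5.74×10^6 m/s.
The cyclotron period T = 2πm/(qB) = 2.23×10^-6 s is set by m, q, B alone.
Pitch = v∥·T = (5.74×10^6)(2.23×10^-6) = 12.8 m.

pitch ≈ 12.8 m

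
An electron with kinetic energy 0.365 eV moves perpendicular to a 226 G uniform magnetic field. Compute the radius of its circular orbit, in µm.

r ≈ 90.2 µm

Convert the energy: K = 0.365 eV = 5.84×10^-20 J.
v = √(2K/m) = √(2·5.84×10^-20/9.11×10^-31) = 3.58×10^5 m/s.
r = mv/(qB) = (9.11×10^-31)(3.58×10^5) / [(1×1.60×10^-19)(0.0226)] = 9.02×10^-5 m.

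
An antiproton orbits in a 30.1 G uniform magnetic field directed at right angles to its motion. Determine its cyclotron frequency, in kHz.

f ≈ 45.9 kHz

f = qB/(2πm) = (1×1.60×10^-19)(3.01×10^-3) / [2π(1.67×10^-27)] = 4.59×10^4 Hz.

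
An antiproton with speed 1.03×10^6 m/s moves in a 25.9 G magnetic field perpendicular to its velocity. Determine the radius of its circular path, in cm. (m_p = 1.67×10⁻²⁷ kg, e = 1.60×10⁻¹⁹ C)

r ≈ 415 cm

The magnetic force provides the centripetal force: qvB = mv²/r, so r = mv/(qB).
r = (1.67×10^-27 kg)(1.03×10^6 m/s) / [(1×1.60×10^-19 C)(2.59×10^-3 T)] = 4.15 m.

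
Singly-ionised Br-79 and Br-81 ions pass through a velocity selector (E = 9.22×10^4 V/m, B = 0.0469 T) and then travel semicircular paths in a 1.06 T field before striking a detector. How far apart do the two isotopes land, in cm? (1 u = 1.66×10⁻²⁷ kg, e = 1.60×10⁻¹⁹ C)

Δd ≈ 7.70 cm

Both emerge at v = E/B₁ = 1.97×10^6 m/s.
r = mv/(qB₂), so r₁ = 1.5201 m and r₂ = 1.5586 m, giving Δr = 0.0385 m.
After a semicircle each ion lands a diameter 2r from the entry slit, so the separation is 2Δr = 0.0770 m.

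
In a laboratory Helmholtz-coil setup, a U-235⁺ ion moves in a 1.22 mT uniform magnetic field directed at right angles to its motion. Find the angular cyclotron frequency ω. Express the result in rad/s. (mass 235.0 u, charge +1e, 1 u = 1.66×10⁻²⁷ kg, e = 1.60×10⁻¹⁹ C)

ω = qB/m = (1×1.60×10^-19)(1.22×10^-3) / (3.90×10^-25) = 500 rad/s.

ω ≈ 500 rad/s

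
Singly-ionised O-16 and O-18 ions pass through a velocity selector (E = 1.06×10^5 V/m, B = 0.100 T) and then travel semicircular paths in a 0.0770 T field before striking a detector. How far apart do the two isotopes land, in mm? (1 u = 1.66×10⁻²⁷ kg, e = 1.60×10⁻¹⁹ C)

Δd ≈ 571 mm

Both emerge at v = E/B₁ = 1.06×10^6 m/s.
r = mv/(qB₂), so r₁ = 2.285 m and r₂ = 2.571 m, giving Δr = 0.286 m.
After a semicircle each ion lands a diameter 2r from the entry slit, so the separation is 2Δr = 0.571 m.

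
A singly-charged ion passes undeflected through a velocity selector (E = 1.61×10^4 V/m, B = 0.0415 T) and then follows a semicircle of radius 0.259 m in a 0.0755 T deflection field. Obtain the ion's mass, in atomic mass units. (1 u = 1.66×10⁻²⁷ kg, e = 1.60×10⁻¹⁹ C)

m ≈ 4.86 u

v = E/B₁ = 3.88×10^5 m/s.
From r = mv/(qB₂), m = qB₂r/v = (1×1.60×10^-19)(0.0755)(0.259) / (3.88×10^5) = 8.06×10^-27 kg.
In atomic mass units: m = 8.06×10^-27 / 1.66×10^-27 = 4.86 u.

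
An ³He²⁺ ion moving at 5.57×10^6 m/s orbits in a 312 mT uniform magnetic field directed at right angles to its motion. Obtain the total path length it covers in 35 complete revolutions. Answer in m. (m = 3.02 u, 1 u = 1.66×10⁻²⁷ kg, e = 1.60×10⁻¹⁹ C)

r = mv/(qB) = 0.280 m, so one revolution covers 2πr = 1.76 m.
In 35 revolutions: L = 35·2πr = 61.5 m.

L ≈ 61.5 m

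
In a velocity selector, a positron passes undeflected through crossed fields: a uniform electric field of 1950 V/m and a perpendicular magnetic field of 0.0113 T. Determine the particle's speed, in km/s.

For zero net force, qE = qvB, so v = E/B.
v = (1950) / (0.0113) = 1.73×10^5 m/s.

v ≈ 173 km/s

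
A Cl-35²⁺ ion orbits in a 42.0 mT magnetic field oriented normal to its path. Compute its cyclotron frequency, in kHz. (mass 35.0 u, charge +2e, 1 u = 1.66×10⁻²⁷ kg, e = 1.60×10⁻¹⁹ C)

f = qB/(2πm) = (2×1.60×10^-19)(0.0420) / [2π(5.81×10^-26)] = 3.68×10^4 Hz.

f ≈ 36.8 kHz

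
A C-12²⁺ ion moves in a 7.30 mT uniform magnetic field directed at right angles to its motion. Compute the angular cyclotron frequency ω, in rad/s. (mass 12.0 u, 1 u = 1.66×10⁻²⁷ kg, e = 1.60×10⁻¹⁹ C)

ω ≈ 1.17×10^5 rad/s

ω = qB/m = (2×1.60×10^-19)(7.30×10^-3) / (1.99×10^-26) = 1.17×10^5 rad/s.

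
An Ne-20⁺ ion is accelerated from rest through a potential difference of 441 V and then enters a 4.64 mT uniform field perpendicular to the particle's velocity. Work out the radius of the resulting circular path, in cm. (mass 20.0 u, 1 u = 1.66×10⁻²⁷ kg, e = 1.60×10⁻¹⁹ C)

r ≈ 292 cm

The kinetic energy gained is K = qV = (1×1.60×10^-19)(441) = 7.06×10^-17 J.
v = √(2K/m) = 6.52×10^4 m/s.
r = mv/(qB) = (3.32×10^-26)(6.52×10^4) / [(1×1.60×10^-19)(4.64×10^-3)] = 2.92 m.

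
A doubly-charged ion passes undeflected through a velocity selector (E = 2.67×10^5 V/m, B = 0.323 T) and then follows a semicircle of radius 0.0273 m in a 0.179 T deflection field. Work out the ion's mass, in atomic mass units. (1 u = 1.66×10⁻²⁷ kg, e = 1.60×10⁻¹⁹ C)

v = E/B₁ = 8.27×10^5 m/s.
From r = mv/(qB₂), m = qB₂r/v = (2×1.60×10^-19)(0.179)(0.0273) / (8.27×10^5) = 1.89×10^-27 kg.
In atomic mass units: m = 1.89×10^-27 / 1.66×10^-27 = 1.14 u.

m ≈ 1.14 u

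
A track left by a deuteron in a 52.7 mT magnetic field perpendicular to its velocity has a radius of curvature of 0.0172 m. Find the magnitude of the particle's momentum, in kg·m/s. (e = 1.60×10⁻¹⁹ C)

p ≈ 1.45×10^-22 kg·m/s

Since qvB = mv²/r, the momentum p = mv = qBr.
p = (1×1.60×10^-19)(0.0527)(0.0172) = 1.45×10^-22 kg·m/s.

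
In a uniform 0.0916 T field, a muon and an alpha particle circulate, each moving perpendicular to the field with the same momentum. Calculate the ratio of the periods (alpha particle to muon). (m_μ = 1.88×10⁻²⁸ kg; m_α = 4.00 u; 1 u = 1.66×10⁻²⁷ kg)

ratio ≈ 17.7

T = 2πm/(qB) is independent of speed, so T₂/T₁ = (m₂/q₂)/(m₁/q₁).
T_{alpha particle}/T_{muon} = (6.64×10^-27/2e) / (1.88×10^-28/1e) = 17.7.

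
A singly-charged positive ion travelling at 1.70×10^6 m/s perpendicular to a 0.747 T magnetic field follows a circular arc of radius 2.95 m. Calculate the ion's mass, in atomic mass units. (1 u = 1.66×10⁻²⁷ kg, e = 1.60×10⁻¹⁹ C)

qvB = mv²/r ⇒ m = qBr/v.
m = (1×1.60×10^-19)(0.747)(2.95) / (1.70×10^6) = 2.07×10^-25 kg = 125 u.

m ≈ 125 u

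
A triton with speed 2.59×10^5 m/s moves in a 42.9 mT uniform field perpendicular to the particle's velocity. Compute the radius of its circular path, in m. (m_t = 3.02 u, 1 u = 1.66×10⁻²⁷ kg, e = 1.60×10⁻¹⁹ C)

r ≈ 0.189 m

The magnetic force provides the centripetal force: qvB = mv²/r, so r = mv/(qB).
r = (5.01×10^-27 kg)(2.59×10^5 m/s) / [(1×1.60×10^-19 C)(0.0429 T)] = 0.189 m.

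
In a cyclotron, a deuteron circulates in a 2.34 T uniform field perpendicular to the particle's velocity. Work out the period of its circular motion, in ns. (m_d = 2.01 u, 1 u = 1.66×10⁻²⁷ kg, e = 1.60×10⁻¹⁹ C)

T ≈ 56.0 ns

The cyclotron period is independent of speed: T = 2πm/(qB).
T = 2π(3.34×10^-27) / [(1×1.60×10^-19)(2.34)] = 5.60×10^-8 s.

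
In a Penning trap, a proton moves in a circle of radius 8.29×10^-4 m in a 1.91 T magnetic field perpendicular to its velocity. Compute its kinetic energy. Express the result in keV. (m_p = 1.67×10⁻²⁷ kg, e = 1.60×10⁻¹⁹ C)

v = qBr/m = (1×1.60×10^-19)(1.91)(8.29×10^-4) / (1.67×10^-27) = 1.52×10^5 m/s.
K = ½mv² = 0.5·(1.67×10^-27)·(1.52×10^5)² = 1.92×10^-17 J = 0.120 keV.

K ≈ 0.120 keV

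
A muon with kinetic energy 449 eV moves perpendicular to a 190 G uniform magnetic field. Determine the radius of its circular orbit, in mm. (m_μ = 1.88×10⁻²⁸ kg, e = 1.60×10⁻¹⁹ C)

Convert the energy: K = 449 eV = 7.18×10^-17 J.
v = √(2K/m) = √(2·7.18×10^-17/1.88×10^-28) = 8.74×10^5 m/s.
r = mv/(qB) = (1.88×10^-28)(8.74×10^5) / [(1×1.60×10^-19)(0.0190)] = 0.0541 m.

r ≈ 54.1 mm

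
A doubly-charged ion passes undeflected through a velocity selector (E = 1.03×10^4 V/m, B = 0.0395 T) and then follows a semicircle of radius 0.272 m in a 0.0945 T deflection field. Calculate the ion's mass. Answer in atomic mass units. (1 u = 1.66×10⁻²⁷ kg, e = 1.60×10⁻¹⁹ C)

m ≈ 19.0 u

v = E/B₁ = 2.61×10^5 m/s.
From r = mv/(qB₂), m = qB₂r/v = (2×1.60×10^-19)(0.0945)(0.272) / (2.61×10^5) = 3.15×10^-26 kg.
In atomic mass units: m = 3.15×10^-26 / 1.66×10^-27 = 19.0 u.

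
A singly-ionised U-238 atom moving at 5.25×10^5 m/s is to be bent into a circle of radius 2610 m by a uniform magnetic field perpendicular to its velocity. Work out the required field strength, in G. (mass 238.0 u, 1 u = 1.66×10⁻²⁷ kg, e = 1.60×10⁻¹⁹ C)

qvB = mv²/r gives B = mv/(qr).
B = (3.95×10^-25)(5.25×10^5) / [(1×1.60×10^-19)(2610)] = 4.97×10^-4 T.

B ≈ 4.97 G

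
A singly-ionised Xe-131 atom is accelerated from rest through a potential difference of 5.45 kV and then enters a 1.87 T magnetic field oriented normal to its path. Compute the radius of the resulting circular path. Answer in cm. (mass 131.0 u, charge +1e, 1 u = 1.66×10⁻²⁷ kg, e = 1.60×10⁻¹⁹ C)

r ≈ 6.51 cm

The kinetic energy gained is K = qV = (1×1.60×10^-19)(5450) = 8.72×10^-16 J.
v = √(2K/m) = 8.96×10^4 m/s.
r = mv/(qB) = (2.17×10^-25)(8.96×10^4) / [(1×1.60×10^-19)(1.87)] = 0.0651 m.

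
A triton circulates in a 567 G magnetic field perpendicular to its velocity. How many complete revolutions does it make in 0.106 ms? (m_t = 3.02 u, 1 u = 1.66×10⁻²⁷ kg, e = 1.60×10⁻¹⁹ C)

N = 30

T = 2πm/(qB) = 2π(5.0132×10^-27) / [(1×1.60×10^-19)(0.0567)] = 3.4721×10^-6 s.
N = t/T = 1.06×10^-4 / 3.4721×10^-6 ≈ 30.53, so 30 complete revolutions.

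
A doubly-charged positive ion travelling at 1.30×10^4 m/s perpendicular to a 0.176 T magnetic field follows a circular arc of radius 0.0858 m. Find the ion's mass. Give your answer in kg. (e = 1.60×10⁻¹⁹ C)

m ≈ 3.72×10^-25 kg

qvB = mv²/r ⇒ m = qBr/v.
m = (2×1.60×10^-19)(0.176)(0.0858) / (1.30×10^4) = 3.72×10^-25 kg.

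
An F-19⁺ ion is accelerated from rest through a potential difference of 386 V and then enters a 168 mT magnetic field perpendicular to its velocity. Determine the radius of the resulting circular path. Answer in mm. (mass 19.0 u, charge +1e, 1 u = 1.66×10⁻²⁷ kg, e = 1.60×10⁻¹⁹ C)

r ≈ 73.4 mm

The kinetic energy gained is K = qV = (1×1.60×10^-19)(386) = 6.18×10^-17 J.
v = √(2K/m) = 6.26×10^4 m/s.
r = mv/(qB) = (3.15×10^-26)(6.26×10^4) / [(1×1.60×10^-19)(0.168)] = 0.0734 m.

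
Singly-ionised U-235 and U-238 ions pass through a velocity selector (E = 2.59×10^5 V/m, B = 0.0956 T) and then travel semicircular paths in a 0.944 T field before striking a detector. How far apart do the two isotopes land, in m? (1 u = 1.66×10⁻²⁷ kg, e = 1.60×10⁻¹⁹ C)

Both emerge at v = E/B₁ = 2.71×10^6 m/s.
r = mv/(qB₂), so r₁ = 6.9972 m and r₂ = 7.0866 m, giving Δr = 0.0893 m.
After a semicircle each ion lands a diameter 2r from the entry slit, so the separation is 2Δr = 0.179 m.

Δd ≈ 0.179 m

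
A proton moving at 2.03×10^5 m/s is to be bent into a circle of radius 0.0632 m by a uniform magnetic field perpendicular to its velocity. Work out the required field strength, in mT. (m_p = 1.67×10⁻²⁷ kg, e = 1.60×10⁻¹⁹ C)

B ≈ 33.5 mT

qvB = mv²/r gives B = mv/(qr).
B = (1.67×10^-27)(2.03×10^5) / [(1×1.60×10^-19)(0.0632)] = 0.0335 T.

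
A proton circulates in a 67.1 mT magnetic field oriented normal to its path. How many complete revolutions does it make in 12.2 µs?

N = 12

T = 2πm/(qB) = 2π(1.67×10^-27) / [(1×1.60×10^-19)(0.0671)] = 9.7736×10^-7 s.
N = t/T = 1.22×10^-5 / 9.7736×10^-7 ≈ 12.48, so 12 complete revolutions.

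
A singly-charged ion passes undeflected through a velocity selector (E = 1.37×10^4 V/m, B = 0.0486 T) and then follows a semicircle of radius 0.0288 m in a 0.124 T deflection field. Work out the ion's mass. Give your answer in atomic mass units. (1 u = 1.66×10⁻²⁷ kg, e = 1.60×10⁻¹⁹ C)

m ≈ 1.22 u

v = E/B₁ = 2.82×10^5 m/s.
From r = mv/(qB₂), m = qB₂r/v = (1×1.60×10^-19)(0.124)(0.0288) / (2.82×10^5) = 2.03×10^-27 kg.
In atomic mass units: m = 2.03×10^-27 / 1.66×10^-27 = 1.22 u.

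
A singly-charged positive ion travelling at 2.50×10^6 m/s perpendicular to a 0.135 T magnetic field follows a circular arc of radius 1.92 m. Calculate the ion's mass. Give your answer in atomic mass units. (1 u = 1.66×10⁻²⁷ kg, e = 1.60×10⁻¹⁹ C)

m ≈ 9.99 u

qvB = mv²/r ⇒ m = qBr/v.
m = (1×1.60×10^-19)(0.135)(1.92) / (2.50×10^6) = 1.66×10^-26 kg = 9.99 u.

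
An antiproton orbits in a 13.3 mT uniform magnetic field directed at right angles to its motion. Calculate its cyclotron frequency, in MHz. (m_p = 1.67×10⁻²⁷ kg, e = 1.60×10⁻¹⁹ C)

f ≈ 0.203 MHz

f = qB/(2πm) = (1×1.60×10^-19)(0.0133) / [2π(1.67×10^-27)] = 2.03×10^5 Hz.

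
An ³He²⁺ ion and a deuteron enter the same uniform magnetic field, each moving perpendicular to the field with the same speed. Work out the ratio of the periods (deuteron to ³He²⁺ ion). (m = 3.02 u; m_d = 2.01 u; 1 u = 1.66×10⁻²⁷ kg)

T = 2πm/(qB) is independent of speed, so T₂/T₁ = (m₂/q₂)/(m₁/q₁).
T_{deuteron}/T_{³He²⁺ ion} = (3.34×10^-27/1e) / (5.01×10^-27/2e) = 1.33.

ratio ≈ 1.33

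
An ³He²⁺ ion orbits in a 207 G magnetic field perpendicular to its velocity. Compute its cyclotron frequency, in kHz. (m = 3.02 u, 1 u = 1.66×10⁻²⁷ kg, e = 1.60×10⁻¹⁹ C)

f = qB/(2πm) = (2×1.60×10^-19)(0.0207) / [2π(5.01×10^-27)] = 2.10×10^5 Hz.

f ≈ 210 kHz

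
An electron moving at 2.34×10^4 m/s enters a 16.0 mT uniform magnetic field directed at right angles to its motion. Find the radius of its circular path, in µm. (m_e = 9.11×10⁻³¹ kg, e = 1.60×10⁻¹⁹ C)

r ≈ 8.33 µm

The magnetic force provides the centripetal force: qvB = mv²/r, so r = mv/(qB).
r = (9.11×10^-31 kg)(2.34×10^4 m/s) / [(1×1.60×10^-19 C)(0.0160 T)] = 8.33×10^-6 m.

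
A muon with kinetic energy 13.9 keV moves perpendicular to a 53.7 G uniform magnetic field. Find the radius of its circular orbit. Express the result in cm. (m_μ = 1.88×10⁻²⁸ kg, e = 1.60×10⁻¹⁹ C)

Convert the energy: K = 13.9 keV = 2.22×10^-15 J.
v = √(2K/m) = √(2·2.22×10^-15/1.88×10^-28) = 4.86×10^6 m/s.
r = mv/(qB) = (1.88×10^-28)(4.86×10^6) / [(1×1.60×10^-19)(5.37×10^-3)] = 1.06 m.

r ≈ 106 cm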